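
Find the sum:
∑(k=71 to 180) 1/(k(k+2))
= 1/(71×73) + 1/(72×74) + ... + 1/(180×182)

Partial fractions: 1/(k(k+2)) = (1/2)[1/k - 1/(k+2)]
Telescoping leaves the first two and last two terms:
= (1/2)[1/71 + 1/72 - 1/181 - 1/182]
= 1427525/168399504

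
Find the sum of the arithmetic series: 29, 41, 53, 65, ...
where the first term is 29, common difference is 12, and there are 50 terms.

Sₙ = n/2 × (first + last)
Last term = a + (n-1)d = 29 + (50-1)×12 = 617
S_50 = 50/2 × (29 + 617)
S_50 = 50/2 × 646 = 16150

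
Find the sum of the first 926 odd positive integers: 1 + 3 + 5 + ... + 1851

Sum of first n odd numbers = n²
= 926²
= 857476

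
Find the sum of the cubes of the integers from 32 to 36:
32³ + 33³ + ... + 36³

Use ∑_{k=1}^{n} k³ = [n(n+1)/2]², then subtract the first 31 terms.
∑_{k=1}^{36} k³ = [36×37/2]² = 666² = 443556
∑_{k=1}^{31} k³ = [31×32/2]² = 496² = 246016
∑_{k=32}^{36} k³ = 443556 - 246016 = 197540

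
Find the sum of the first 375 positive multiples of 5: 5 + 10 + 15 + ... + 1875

Factor out 5: = 5(1 + 2 + ... + 375) = 5 × n(n+1)/2
= 5 × 375×376/2
= 5 × 70500
= 352500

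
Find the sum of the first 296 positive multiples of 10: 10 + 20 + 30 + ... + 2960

Factor out 10: = 10(1 + 2 + ... + 296) = 10 × n(n+1)/2
= 10 × 296×297/2
= 10 × 43956
= 439560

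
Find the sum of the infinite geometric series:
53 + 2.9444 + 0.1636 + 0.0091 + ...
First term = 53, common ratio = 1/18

For |r| < 1, S = a / (1 - r)
S = 53 / (1 - (1/18))
S = 53 / (17/18)
S = 954/17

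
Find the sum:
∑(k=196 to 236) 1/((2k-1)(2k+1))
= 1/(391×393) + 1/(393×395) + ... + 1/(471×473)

Partial fractions: 1/((2k-1)(2k+1)) = (1/2)[1/(2k-1) - 1/(2k+1)]
The series telescopes:
= (1/2)[1/391 - 1/473]
= 41/184943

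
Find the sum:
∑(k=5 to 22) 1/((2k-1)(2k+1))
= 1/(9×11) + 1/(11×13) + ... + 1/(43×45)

Partial fractions: 1/((2k-1)(2k+1)) = (1/2)[1/(2k-1) - 1/(2k+1)]
The series telescopes:
= (1/2)[1/9 - 1/45]
= 2/45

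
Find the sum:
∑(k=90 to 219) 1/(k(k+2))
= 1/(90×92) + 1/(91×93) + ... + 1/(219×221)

Partial fractions: 1/(k(k+2)) = (1/2)[1/k - 1/(k+2)]
Telescoping leaves the first two and last two terms:
= (1/2)[1/90 + 1/91 - 1/220 - 1/221]
= 39911/6126120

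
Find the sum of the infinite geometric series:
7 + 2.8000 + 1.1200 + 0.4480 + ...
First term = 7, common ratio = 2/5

For |r| < 1, S = a / (1 - r)
S = 7 / (1 - (2/5))
S = 7 / (3/5)
S = 35/3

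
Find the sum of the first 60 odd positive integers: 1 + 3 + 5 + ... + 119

Sum of first n odd numbers = n²
= 60²
= 3600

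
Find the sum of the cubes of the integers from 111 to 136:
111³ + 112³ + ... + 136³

Use ∑_{k=1}^{n} k³ = [n(n+1)/2]², then subtract the first 110 terms.
∑_{k=1}^{136} k³ = [136×137/2]² = 9316² = 86787856
∑_{k=1}^{110} k³ = [110×111/2]² = 6105² = 37271025
∑_{k=111}^{136} k³ = 86787856 - 37271025 = 49516831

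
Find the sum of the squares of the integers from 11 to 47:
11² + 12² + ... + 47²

Use ∑_{k=1}^{n} k² = n(n+1)(2n+1)/6, then subtract the first 10 terms.
∑_{k=1}^{47} k² = 47×48×95/6 = 35720
∑_{k=1}^{10} k² = 10×11×21/6 = 385
∑_{k=11}^{47} k² = 35720 - 385 = 35335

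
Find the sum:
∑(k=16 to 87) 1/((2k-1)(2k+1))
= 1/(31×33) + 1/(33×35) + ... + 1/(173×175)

Partial fractions: 1/((2k-1)(2k+1)) = (1/2)[1/(2k-1) - 1/(2k+1)]
The series telescopes:
= (1/2)[1/31 - 1/175]
= 72/5425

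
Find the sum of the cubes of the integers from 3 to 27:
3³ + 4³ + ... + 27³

Use ∑_{k=1}^{n} k³ = [n(n+1)/2]², then subtract the first 2 terms.
∑_{k=1}^{27} k³ = [27×28/2]² = 378² = 142884
∑_{k=1}^{2} k³ = [2×3/2]² = 3² = 9
∑_{k=3}^{27} k³ = 142884 - 9 = 142875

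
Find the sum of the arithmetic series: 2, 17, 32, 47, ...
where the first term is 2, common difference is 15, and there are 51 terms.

Sₙ = n/2 × (first + last)
Last term = a + (n-1)d = 2 + (51-1)×15 = 752
S_51 = 51/2 × (2 + 752)
S_51 = 51/2 × 754 = 19227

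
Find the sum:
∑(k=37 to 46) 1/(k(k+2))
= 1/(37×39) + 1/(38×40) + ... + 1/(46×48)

Partial fractions: 1/(k(k+2)) = (1/2)[1/k - 1/(k+2)]
Telescoping leaves the first two and last two terms:
= (1/2)[1/37 + 1/38 - 1/47 - 1/48]
= 17815/3171936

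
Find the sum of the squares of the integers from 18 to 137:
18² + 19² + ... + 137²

Use ∑_{k=1}^{n} k² = n(n+1)(2n+1)/6, then subtract the first 17 terms.
∑_{k=1}^{137} k² = 137×138×275/6 = 866525
∑_{k=1}^{17} k² = 17×18×35/6 = 1785
∑_{k=18}^{137} k² = 866525 - 1785 = 864740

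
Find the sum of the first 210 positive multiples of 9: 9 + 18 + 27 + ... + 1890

Factor out 9: = 9(1 + 2 + ... + 210) = 9 × n(n+1)/2
= 9 × 210×211/2
= 9 × 22155
= 199395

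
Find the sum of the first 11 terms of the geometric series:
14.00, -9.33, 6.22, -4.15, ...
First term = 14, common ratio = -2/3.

Sₙ = a(1 - rⁿ) / (1 - r)
S_11 = 14(1 - (-2/3)^11) / (1 - (-2/3))
S_11 = 14(1 - (-2048/177147)) / (5/3)
S_11 = 501746/59049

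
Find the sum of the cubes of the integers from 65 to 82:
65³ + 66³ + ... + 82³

Use ∑_{k=1}^{n} k³ = [n(n+1)/2]², then subtract the first 64 terms.
∑_{k=1}^{82} k³ = [82×83/2]² = 3403² = 11580409
∑_{k=1}^{64} k³ = [64×65/2]² = 2080² = 4326400
∑_{k=65}^{82} k³ = 11580409 - 4326400 = 7254009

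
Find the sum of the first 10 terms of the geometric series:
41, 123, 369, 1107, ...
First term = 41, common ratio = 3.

Sₙ = a(1 - rⁿ) / (1 - r)
S_10 = 41(1 - 3^10) / (1 - 3)
S_10 = 41(1 - 59049) / (-2)
S_10 = 1210484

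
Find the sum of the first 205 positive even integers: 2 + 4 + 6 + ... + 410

Sum of first n even numbers = n(n+1)
= 205×206
= 42230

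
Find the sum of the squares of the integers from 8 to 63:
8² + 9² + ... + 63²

Use ∑_{k=1}^{n} k² = n(n+1)(2n+1)/6, then subtract the first 7 terms.
∑_{k=1}^{63} k² = 63×64×127/6 = 85344
∑_{k=1}^{7} k² = 7×8×15/6 = 140
∑_{k=8}^{63} k² = 85344 - 140 = 85204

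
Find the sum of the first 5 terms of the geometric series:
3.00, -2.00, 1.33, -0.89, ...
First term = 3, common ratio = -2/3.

Sₙ = a(1 - rⁿ) / (1 - r)
S_5 = 3(1 - (-2/3)^5) / (1 - (-2/3))
S_5 = 3(1 - (-32/243)) / (5/3)
S_5 = 55/27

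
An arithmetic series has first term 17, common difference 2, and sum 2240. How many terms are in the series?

Using S = n/2 × [2a + (n-1)d]
2240 = n/2 × [2(17) + (n-1)(2)]
2240 = n/2 × [34 + 2n - 2]
4480 = n × [32 + 2n]
2n² + (32)n - 4480 = 0
Discriminant: Δ = (32)² - 4(2)(-4480) = 1024 + 35840 = 36864
√Δ = 192
n = [-(32) + √Δ] / (2·2) = (-32 + 192) / 4 = 160 / 4 = 40
(The negative root is discarded since n must be a positive integer.)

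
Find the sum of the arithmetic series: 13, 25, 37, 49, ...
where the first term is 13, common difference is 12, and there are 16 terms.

Sₙ = n/2 × (first + last)
Last term = a + (n-1)d = 13 + (16-1)×12 = 193
S_16 = 16/2 × (13 + 193)
S_16 = 16/2 × 206 = 1648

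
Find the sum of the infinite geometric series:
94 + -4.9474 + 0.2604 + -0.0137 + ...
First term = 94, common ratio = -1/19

For |r| < 1, S = a / (1 - r)
S = 94 / (1 - (-1/19))
S = 94 / (20/19)
S = 893/10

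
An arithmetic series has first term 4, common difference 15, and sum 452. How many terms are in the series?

Using S = n/2 × [2a + (n-1)d]
452 = n/2 × [2(4) + (n-1)(15)]
452 = n/2 × [8 + 15n - 15]
904 = n × [-7 + 15n]
15n² + (-7)n - 904 = 0
Discriminant: Δ = (-7)² - 4(15)(-904) = 49 + 54240 = 54289
√Δ = 233
n = [-(-7) + √Δ] / (2·15) = (7 + 233) / 30 = 240 / 30 = 8
(The negative root is discarded since n must be a positive integer.)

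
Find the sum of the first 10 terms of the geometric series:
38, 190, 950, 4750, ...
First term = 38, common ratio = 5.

Sₙ = a(1 - rⁿ) / (1 - r)
S_10 = 38(1 - 5^10) / (1 - 5)
S_10 = 38(1 - 9765625) / (-4)
S_10 = 92773428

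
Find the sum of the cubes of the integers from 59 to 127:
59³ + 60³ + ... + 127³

Use ∑_{k=1}^{n} k³ = [n(n+1)/2]², then subtract the first 58 terms.
∑_{k=1}^{127} k³ = [127×128/2]² = 8128² = 66064384
∑_{k=1}^{58} k³ = [58×59/2]² = 1711² = 2927521
∑_{k=59}^{127} k³ = 66064384 - 2927521 = 63136863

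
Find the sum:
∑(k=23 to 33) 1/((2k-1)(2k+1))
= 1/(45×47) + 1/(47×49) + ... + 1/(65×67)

Partial fractions: 1/((2k-1)(2k+1)) = (1/2)[1/(2k-1) - 1/(2k+1)]
The series telescopes:
= (1/2)[1/45 - 1/67]
= 11/3015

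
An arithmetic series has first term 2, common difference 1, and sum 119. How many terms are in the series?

Using S = n/2 × [2a + (n-1)d]
119 = n/2 × [2(2) + (n-1)(1)]
119 = n/2 × [4 + 1n - 1]
238 = n × [3 + 1n]
1n² + (3)n - 238 = 0
Discriminant: Δ = (3)² - 4(1)(-238) = 9 + 952 = 961
√Δ = 31
n = [-(3) + √Δ] / (2·1) = (-3 + 31) / 2 = 28 / 2 = 14
(The negative root is discarded since n must be a positive integer.)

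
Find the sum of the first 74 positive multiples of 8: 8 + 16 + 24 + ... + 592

Factor out 8: = 8(1 + 2 + ... + 74) = 8 × n(n+1)/2
= 8 × 74×75/2
= 8 × 2775
= 22200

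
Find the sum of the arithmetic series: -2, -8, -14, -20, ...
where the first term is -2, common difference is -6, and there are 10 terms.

Sₙ = n/2 × (first + last)
Last term = a + (n-1)d = -2 + (10-1)×(-6) = -56
S_10 = 10/2 × (-2 + (-56))
S_10 = 10/2 × (-58) = -290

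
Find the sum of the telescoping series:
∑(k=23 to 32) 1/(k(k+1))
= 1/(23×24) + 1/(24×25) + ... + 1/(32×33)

Partial fractions: 1/(k(k+1)) = 1/k - 1/(k+1)
The series telescopes:
= (1/23 - 1/24) + (1/24 - 1/25) + ... + (1/32 - 1/33)
= 1/23 - 1/33
= 10/759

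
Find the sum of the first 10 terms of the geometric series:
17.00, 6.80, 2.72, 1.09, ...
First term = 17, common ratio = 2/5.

Sₙ = a(1 - rⁿ) / (1 - r)
S_10 = 17(1 - (2/5)^10) / (1 - (2/5))
S_10 = 17(1 - (1024/9765625)) / (3/5)
S_10 = 55332739/1953125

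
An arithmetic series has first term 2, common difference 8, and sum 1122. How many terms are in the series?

Using S = n/2 × [2a + (n-1)d]
1122 = n/2 × [2(2) + (n-1)(8)]
1122 = n/2 × [4 + 8n - 8]
2244 = n × [-4 + 8n]
8n² + (-4)n - 2244 = 0
Discriminant: Δ = (-4)² - 4(8)(-2244) = 16 + 71808 = 71824
√Δ = 268
n = [-(-4) + √Δ] / (2·8) = (4 + 268) / 16 = 272 / 16 = 17
(The negative root is discarded since n must be a positive integer.)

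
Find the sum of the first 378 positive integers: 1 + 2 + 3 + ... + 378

Formula: ∑k = n(n+1)/2
= 378×379/2
= 143262/2
= 71631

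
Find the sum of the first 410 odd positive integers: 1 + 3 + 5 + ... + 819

Sum of first n odd numbers = n²
= 410²
= 168100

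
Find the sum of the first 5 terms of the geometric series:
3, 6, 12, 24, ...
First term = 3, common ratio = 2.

Sₙ = a(1 - rⁿ) / (1 - r)
S_5 = 3(1 - 2^5) / (1 - 2)
S_5 = 3(1 - 32) / (-1)
S_5 = 93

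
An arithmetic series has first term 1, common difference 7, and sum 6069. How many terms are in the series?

Using S = n/2 × [2a + (n-1)d]
6069 = n/2 × [2(1) + (n-1)(7)]
6069 = n/2 × [2 + 7n - 7]
12138 = n × [-5 + 7n]
7n² + (-5)n - 12138 = 0
Discriminant: Δ = (-5)² - 4(7)(-12138) = 25 + 339864 = 339889
√Δ = 583
n = [-(-5) + √Δ] / (2·7) = (5 + 583) / 14 = 588 / 14 = 42
(The negative root is discarded since n must be a positive integer.)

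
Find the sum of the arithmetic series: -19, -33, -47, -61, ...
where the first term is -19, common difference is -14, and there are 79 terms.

Sₙ = n/2 × (first + last)
Last term = a + (n-1)d = -19 + (79-1)×(-14) = -1111
S_79 = 79/2 × (-19 + (-1111))
S_79 = 79/2 × (-1130) = -44635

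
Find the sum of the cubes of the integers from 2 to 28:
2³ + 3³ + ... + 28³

Use ∑_{k=1}^{n} k³ = [n(n+1)/2]², then subtract the first 1 terms.
∑_{k=1}^{28} k³ = [28×29/2]² = 406² = 164836
∑_{k=1}^{1} k³ = [1×2/2]² = 1² = 1
∑_{k=2}^{28} k³ = 164836 - 1 = 164835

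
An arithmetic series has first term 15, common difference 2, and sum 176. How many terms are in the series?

Using S = n/2 × [2a + (n-1)d]
176 = n/2 × [2(15) + (n-1)(2)]
176 = n/2 × [30 + 2n - 2]
352 = n × [28 + 2n]
2n² + (28)n - 352 = 0
Discriminant: Δ = (28)² - 4(2)(-352) = 784 + 2816 = 3600
√Δ = 60
n = [-(28) + √Δ] / (2·2) = (-28 + 60) / 4 = 32 / 4 = 8
(The negative root is discarded since n must be a positive integer.)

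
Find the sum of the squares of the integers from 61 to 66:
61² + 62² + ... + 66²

Use ∑_{k=1}^{n} k² = n(n+1)(2n+1)/6, then subtract the first 60 terms.
∑_{k=1}^{66} k² = 66×67×133/6 = 98021
∑_{k=1}^{60} k² = 60×61×121/6 = 73810
∑_{k=61}^{66} k² = 98021 - 73810 = 24211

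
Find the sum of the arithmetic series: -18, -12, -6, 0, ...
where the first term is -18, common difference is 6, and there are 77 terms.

Sₙ = n/2 × (first + last)
Last term = a + (n-1)d = -18 + (77-1)×6 = 438
S_77 = 77/2 × (-18 + 438)
S_77 = 77/2 × 420 = 16170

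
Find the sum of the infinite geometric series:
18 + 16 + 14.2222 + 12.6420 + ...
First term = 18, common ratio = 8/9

For |r| < 1, S = a / (1 - r)
S = 18 / (1 - (8/9))
S = 18 / (1/9)
S = 162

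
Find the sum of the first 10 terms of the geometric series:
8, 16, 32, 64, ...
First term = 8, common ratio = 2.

Sₙ = a(1 - rⁿ) / (1 - r)
S_10 = 8(1 - 2^10) / (1 - 2)
S_10 = 8(1 - 1024) / (-1)
S_10 = 8184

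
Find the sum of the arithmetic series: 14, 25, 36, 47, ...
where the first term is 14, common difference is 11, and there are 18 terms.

Sₙ = n/2 × (first + last)
Last term = a + (n-1)d = 14 + (18-1)×11 = 201
S_18 = 18/2 × (14 + 201)
S_18 = 18/2 × 215 = 1935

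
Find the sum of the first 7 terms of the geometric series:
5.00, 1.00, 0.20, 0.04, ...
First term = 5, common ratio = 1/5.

Sₙ = a(1 - rⁿ) / (1 - r)
S_7 = 5(1 - (1/5)^7) / (1 - (1/5))
S_7 = 5(1 - (1/78125)) / (4/5)
S_7 = 19531/3125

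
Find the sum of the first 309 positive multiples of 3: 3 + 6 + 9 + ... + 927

Factor out 3: = 3(1 + 2 + ... + 309) = 3 × n(n+1)/2
= 3 × 309×310/2
= 3 × 47895
= 143685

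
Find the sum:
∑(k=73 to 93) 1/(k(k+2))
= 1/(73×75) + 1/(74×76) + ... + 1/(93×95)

Partial fractions: 1/(k(k+2)) = (1/2)[1/k - 1/(k+2)]
Telescoping leaves the first two and last two terms:
= (1/2)[1/73 + 1/74 - 1/94 - 1/95]
= 72933/24119930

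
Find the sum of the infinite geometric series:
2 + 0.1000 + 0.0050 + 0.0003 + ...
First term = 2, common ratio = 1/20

For |r| < 1, S = a / (1 - r)
S = 2 / (1 - (1/20))
S = 2 / (19/20)
S = 40/19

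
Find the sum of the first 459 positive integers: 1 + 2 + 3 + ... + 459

Formula: ∑k = n(n+1)/2
= 459×460/2
= 211140/2
= 105570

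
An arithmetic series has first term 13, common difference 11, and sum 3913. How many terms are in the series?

Using S = n/2 × [2a + (n-1)d]
3913 = n/2 × [2(13) + (n-1)(11)]
3913 = n/2 × [26 + 11n - 11]
7826 = n × [15 + 11n]
11n² + (15)n - 7826 = 0
Discriminant: Δ = (15)² - 4(11)(-7826) = 225 + 344344 = 344569
√Δ = 587
n = [-(15) + √Δ] / (2·11) = (-15 + 587) / 22 = 572 / 22 = 26
(The negative root is discarded since n must be a positive integer.)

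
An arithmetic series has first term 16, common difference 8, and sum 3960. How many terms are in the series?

Using S = n/2 × [2a + (n-1)d]
3960 = n/2 × [2(16) + (n-1)(8)]
3960 = n/2 × [32 + 8n - 8]
7920 = n × [24 + 8n]
8n² + (24)n - 7920 = 0
Discriminant: Δ = (24)² - 4(8)(-7920) = 576 + 253440 = 254016
√Δ = 504
n = [-(24) + √Δ] / (2·8) = (-24 + 504) / 16 = 480 / 16 = 30
(The negative root is discarded since n must be a positive integer.)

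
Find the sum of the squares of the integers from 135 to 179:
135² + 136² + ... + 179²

Use ∑_{k=1}^{n} k² = n(n+1)(2n+1)/6, then subtract the first 134 terms.
∑_{k=1}^{179} k² = 179×180×359/6 = 1927830
∑_{k=1}^{134} k² = 134×135×269/6 = 811035
∑_{k=135}^{179} k² = 1927830 - 811035 = 1116795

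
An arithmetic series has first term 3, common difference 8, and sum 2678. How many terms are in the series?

Using S = n/2 × [2a + (n-1)d]
2678 = n/2 × [2(3) + (n-1)(8)]
2678 = n/2 × [6 + 8n - 8]
5356 = n × [-2 + 8n]
8n² + (-2)n - 5356 = 0
Discriminant: Δ = (-2)² - 4(8)(-5356) = 4 + 171392 = 171396
√Δ = 414
n = [-(-2) + √Δ] / (2·8) = (2 + 414) / 16 = 416 / 16 = 26
(The negative root is discarded since n must be a positive integer.)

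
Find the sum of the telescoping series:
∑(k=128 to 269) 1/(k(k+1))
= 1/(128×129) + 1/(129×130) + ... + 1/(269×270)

Partial fractions: 1/(k(k+1)) = 1/k - 1/(k+1)
The series telescopes:
= (1/128 - 1/129) + (1/129 - 1/130) + ... + (1/269 - 1/270)
= 1/128 - 1/270
= 71/17280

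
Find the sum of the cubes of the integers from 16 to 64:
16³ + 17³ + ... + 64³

Use ∑_{k=1}^{n} k³ = [n(n+1)/2]², then subtract the first 15 terms.
∑_{k=1}^{64} k³ = [64×65/2]² = 2080² = 4326400
∑_{k=1}^{15} k³ = [15×16/2]² = 120² = 14400
∑_{k=16}^{64} k³ = 4326400 - 14400 = 4312000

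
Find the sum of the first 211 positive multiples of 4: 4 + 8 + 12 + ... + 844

Factor out 4: = 4(1 + 2 + ... + 211) = 4 × n(n+1)/2
= 4 × 211×212/2
= 4 × 22366
= 89464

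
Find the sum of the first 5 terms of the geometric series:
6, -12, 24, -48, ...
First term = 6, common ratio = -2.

Sₙ = a(1 - rⁿ) / (1 - r)
S_5 = 6(1 - (-2)^5) / (1 - (-2))
S_5 = 6(1 - (-32)) / (3)
S_5 = 66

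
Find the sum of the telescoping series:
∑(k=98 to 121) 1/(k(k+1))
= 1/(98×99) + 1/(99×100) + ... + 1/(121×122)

Partial fractions: 1/(k(k+1)) = 1/k - 1/(k+1)
The series telescopes:
= (1/98 - 1/99) + (1/99 - 1/100) + ... + (1/121 - 1/122)
= 1/98 - 1/122
= 6/2989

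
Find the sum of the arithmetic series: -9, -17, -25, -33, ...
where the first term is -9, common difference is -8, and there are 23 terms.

Sₙ = n/2 × (first + last)
Last term = a + (n-1)d = -9 + (23-1)×(-8) = -185
S_23 = 23/2 × (-9 + (-185))
S_23 = 23/2 × (-194) = -2231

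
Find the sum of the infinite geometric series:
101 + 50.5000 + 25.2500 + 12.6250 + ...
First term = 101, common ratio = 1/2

For |r| < 1, S = a / (1 - r)
S = 101 / (1 - (1/2))
S = 101 / (1/2)
S = 202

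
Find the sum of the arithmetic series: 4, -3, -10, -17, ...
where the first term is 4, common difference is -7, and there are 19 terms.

Sₙ = n/2 × (first + last)
Last term = a + (n-1)d = 4 + (19-1)×(-7) = -122
S_19 = 19/2 × (4 + (-122))
S_19 = 19/2 × (-118) = -1121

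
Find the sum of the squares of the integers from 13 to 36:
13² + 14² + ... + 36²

Use ∑_{k=1}^{n} k² = n(n+1)(2n+1)/6, then subtract the first 12 terms.
∑_{k=1}^{36} k² = 36×37×73/6 = 16206
∑_{k=1}^{12} k² = 12×13×25/6 = 650
∑_{k=13}^{36} k² = 16206 - 650 = 15556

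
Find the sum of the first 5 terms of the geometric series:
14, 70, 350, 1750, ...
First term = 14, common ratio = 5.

Sₙ = a(1 - rⁿ) / (1 - r)
S_5 = 14(1 - 5^5) / (1 - 5)
S_5 = 14(1 - 3125) / (-4)
S_5 = 10934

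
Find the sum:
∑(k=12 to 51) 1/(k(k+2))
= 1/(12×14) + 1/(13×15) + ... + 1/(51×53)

Partial fractions: 1/(k(k+2)) = (1/2)[1/k - 1/(k+2)]
Telescoping leaves the first two and last two terms:
= (1/2)[1/12 + 1/13 - 1/52 - 1/53]
= 505/8268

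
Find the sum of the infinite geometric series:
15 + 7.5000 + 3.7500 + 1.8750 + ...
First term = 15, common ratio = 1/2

For |r| < 1, S = a / (1 - r)
S = 15 / (1 - (1/2))
S = 15 / (1/2)
S = 30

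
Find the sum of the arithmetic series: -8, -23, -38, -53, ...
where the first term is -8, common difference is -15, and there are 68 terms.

Sₙ = n/2 × (first + last)
Last term = a + (n-1)d = -8 + (68-1)×(-15) = -1013
S_68 = 68/2 × (-8 + (-1013))
S_68 = 68/2 × (-1021) = -34714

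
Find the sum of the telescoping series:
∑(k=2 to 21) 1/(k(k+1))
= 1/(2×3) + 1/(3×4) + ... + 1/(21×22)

Partial fractions: 1/(k(k+1)) = 1/k - 1/(k+1)
The series telescopes:
= (1/2 - 1/3) + (1/3 - 1/4) + ... + (1/21 - 1/22)
= 1/2 - 1/22
= 5/11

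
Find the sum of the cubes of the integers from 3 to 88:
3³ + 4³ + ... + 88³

Use ∑_{k=1}^{n} k³ = [n(n+1)/2]², then subtract the first 2 terms.
∑_{k=1}^{88} k³ = [88×89/2]² = 3916² = 15335056
∑_{k=1}^{2} k³ = [2×3/2]² = 3² = 9
∑_{k=3}^{88} k³ = 15335056 - 9 = 15335047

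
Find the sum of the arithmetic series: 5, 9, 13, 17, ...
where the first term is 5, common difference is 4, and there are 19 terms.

Sₙ = n/2 × (first + last)
Last term = a + (n-1)d = 5 + (19-1)×4 = 77
S_19 = 19/2 × (5 + 77)
S_19 = 19/2 × 82 = 779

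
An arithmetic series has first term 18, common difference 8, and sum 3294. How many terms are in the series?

Using S = n/2 × [2a + (n-1)d]
3294 = n/2 × [2(18) + (n-1)(8)]
3294 = n/2 × [36 + 8n - 8]
6588 = n × [28 + 8n]
8n² + (28)n - 6588 = 0
Discriminant: Δ = (28)² - 4(8)(-6588) = 784 + 210816 = 211600
√Δ = 460
n = [-(28) + √Δ] / (2·8) = (-28 + 460) / 16 = 432 / 16 = 27
(The negative root is discarded since n must be a positive integer.)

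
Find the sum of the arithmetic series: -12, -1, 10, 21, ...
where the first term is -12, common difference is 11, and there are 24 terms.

Sₙ = n/2 × (first + last)
Last term = a + (n-1)d = -12 + (24-1)×11 = 241
S_24 = 24/2 × (-12 + 241)
S_24 = 24/2 × 229 = 2748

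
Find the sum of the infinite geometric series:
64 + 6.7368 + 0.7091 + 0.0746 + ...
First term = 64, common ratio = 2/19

For |r| < 1, S = a / (1 - r)
S = 64 / (1 - (2/19))
S = 64 / (17/19)
S = 1216/17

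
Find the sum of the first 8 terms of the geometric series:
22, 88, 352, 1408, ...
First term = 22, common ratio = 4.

Sₙ = a(1 - rⁿ) / (1 - r)
S_8 = 22(1 - 4^8) / (1 - 4)
S_8 = 22(1 - 65536) / (-3)
S_8 = 480590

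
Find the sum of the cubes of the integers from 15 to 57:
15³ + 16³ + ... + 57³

Use ∑_{k=1}^{n} k³ = [n(n+1)/2]², then subtract the first 14 terms.
∑_{k=1}^{57} k³ = [57×58/2]² = 1653² = 2732409
∑_{k=1}^{14} k³ = [14×15/2]² = 105² = 11025
∑_{k=15}^{57} k³ = 2732409 - 11025 = 2721384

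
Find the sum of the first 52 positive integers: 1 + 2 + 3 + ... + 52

Formula: ∑k = n(n+1)/2
= 52×53/2
= 2756/2
= 1378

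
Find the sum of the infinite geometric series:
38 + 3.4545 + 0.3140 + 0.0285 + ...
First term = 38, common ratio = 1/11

For |r| < 1, S = a / (1 - r)
S = 38 / (1 - (1/11))
S = 38 / (10/11)
S = 209/5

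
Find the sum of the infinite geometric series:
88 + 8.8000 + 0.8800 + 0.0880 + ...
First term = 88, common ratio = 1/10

For |r| < 1, S = a / (1 - r)
S = 88 / (1 - (1/10))
S = 88 / (9/10)
S = 880/9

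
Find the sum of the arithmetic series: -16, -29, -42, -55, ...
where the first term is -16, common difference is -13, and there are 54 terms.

Sₙ = n/2 × (first + last)
Last term = a + (n-1)d = -16 + (54-1)×(-13) = -705
S_54 = 54/2 × (-16 + (-705))
S_54 = 54/2 × (-721) = -19467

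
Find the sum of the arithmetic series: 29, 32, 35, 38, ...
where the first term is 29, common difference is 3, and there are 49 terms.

Sₙ = n/2 × (first + last)
Last term = a + (n-1)d = 29 + (49-1)×3 = 173
S_49 = 49/2 × (29 + 173)
S_49 = 49/2 × 202 = 4949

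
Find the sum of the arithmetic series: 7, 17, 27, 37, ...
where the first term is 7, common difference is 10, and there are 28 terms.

Sₙ = n/2 × (first + last)
Last term = a + (n-1)d = 7 + (28-1)×10 = 277
S_28 = 28/2 × (7 + 277)
S_28 = 28/2 × 284 = 3976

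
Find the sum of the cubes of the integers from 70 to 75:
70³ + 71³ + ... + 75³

Use ∑_{k=1}^{n} k³ = [n(n+1)/2]², then subtract the first 69 terms.
∑_{k=1}^{75} k³ = [75×76/2]² = 2850² = 8122500
∑_{k=1}^{69} k³ = [69×70/2]² = 2415² = 5832225
∑_{k=70}^{75} k³ = 8122500 - 5832225 = 2290275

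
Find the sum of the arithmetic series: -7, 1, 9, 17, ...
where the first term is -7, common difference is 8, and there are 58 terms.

Sₙ = n/2 × (first + last)
Last term = a + (n-1)d = -7 + (58-1)×8 = 449
S_58 = 58/2 × (-7 + 449)
S_58 = 58/2 × 442 = 12818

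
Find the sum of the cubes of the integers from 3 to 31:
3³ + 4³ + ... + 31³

Use ∑_{k=1}^{n} k³ = [n(n+1)/2]², then subtract the first 2 terms.
∑_{k=1}^{31} k³ = [31×32/2]² = 496² = 246016
∑_{k=1}^{2} k³ = [2×3/2]² = 3² = 9
∑_{k=3}^{31} k³ = 246016 - 9 = 246007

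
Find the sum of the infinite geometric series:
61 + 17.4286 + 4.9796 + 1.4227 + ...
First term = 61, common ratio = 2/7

For |r| < 1, S = a / (1 - r)
S = 61 / (1 - (2/7))
S = 61 / (5/7)
S = 427/5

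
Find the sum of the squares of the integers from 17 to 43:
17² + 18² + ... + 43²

Use ∑_{k=1}^{n} k² = n(n+1)(2n+1)/6, then subtract the first 16 terms.
∑_{k=1}^{43} k² = 43×44×87/6 = 27434
∑_{k=1}^{16} k² = 16×17×33/6 = 1496
∑_{k=17}^{43} k² = 27434 - 1496 = 25938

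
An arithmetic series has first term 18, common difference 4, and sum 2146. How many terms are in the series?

Using S = n/2 × [2a + (n-1)d]
2146 = n/2 × [2(18) + (n-1)(4)]
2146 = n/2 × [36 + 4n - 4]
4292 = n × [32 + 4n]
4n² + (32)n - 4292 = 0
Discriminant: Δ = (32)² - 4(4)(-4292) = 1024 + 68672 = 69696
√Δ = 264
n = [-(32) + √Δ] / (2·4) = (-32 + 264) / 8 = 232 / 8 = 29
(The negative root is discarded since n must be a positive integer.)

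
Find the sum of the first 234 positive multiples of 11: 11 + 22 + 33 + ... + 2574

Factor out 11: = 11(1 + 2 + ... + 234) = 11 × n(n+1)/2
= 11 × 234×235/2
= 11 × 27495
= 302445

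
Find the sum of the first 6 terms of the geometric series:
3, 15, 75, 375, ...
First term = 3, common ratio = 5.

Sₙ = a(1 - rⁿ) / (1 - r)
S_6 = 3(1 - 5^6) / (1 - 5)
S_6 = 3(1 - 15625) / (-4)
S_6 = 11718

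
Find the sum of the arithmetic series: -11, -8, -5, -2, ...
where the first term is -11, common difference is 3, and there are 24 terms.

Sₙ = n/2 × (first + last)
Last term = a + (n-1)d = -11 + (24-1)×3 = 58
S_24 = 24/2 × (-11 + 58)
S_24 = 24/2 × 47 = 564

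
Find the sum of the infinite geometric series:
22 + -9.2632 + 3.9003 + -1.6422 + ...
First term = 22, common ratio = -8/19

For |r| < 1, S = a / (1 - r)
S = 22 / (1 - (-8/19))
S = 22 / (27/19)
S = 418/27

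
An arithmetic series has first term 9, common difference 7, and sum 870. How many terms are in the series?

Using S = n/2 × [2a + (n-1)d]
870 = n/2 × [2(9) + (n-1)(7)]
870 = n/2 × [18 + 7n - 7]
1740 = n × [11 + 7n]
7n² + (11)n - 1740 = 0
Discriminant: Δ = (11)² - 4(7)(-1740) = 121 + 48720 = 48841
√Δ = 221
n = [-(11) + √Δ] / (2·7) = (-11 + 221) / 14 = 210 / 14 = 15
(The negative root is discarded since n must be a positive integer.)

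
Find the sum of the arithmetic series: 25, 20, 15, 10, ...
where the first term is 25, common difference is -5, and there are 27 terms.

Sₙ = n/2 × (first + last)
Last term = a + (n-1)d = 25 + (27-1)×(-5) = -105
S_27 = 27/2 × (25 + (-105))
S_27 = 27/2 × (-80) = -1080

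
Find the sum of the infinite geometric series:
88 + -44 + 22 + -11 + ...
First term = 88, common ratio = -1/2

For |r| < 1, S = a / (1 - r)
S = 88 / (1 - (-1/2))
S = 88 / (3/2)
S = 176/3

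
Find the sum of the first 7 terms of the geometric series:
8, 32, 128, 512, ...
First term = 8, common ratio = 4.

Sₙ = a(1 - rⁿ) / (1 - r)
S_7 = 8(1 - 4^7) / (1 - 4)
S_7 = 8(1 - 16384) / (-3)
S_7 = 43688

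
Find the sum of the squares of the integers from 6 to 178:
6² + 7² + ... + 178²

Use ∑_{k=1}^{n} k² = n(n+1)(2n+1)/6, then subtract the first 5 terms.
∑_{k=1}^{178} k² = 178×179×357/6 = 1895789
∑_{k=1}^{5} k² = 5×6×11/6 = 55
∑_{k=6}^{178} k² = 1895789 - 55 = 1895734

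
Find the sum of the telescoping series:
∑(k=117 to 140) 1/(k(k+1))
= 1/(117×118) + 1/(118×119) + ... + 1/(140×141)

Partial fractions: 1/(k(k+1)) = 1/k - 1/(k+1)
The series telescopes:
= (1/117 - 1/118) + (1/118 - 1/119) + ... + (1/140 - 1/141)
= 1/117 - 1/141
= 8/5499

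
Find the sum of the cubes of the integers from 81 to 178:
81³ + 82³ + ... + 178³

Use ∑_{k=1}^{n} k³ = [n(n+1)/2]², then subtract the first 80 terms.
∑_{k=1}^{178} k³ = [178×179/2]² = 15931² = 253796761
∑_{k=1}^{80} k³ = [80×81/2]² = 3240² = 10497600
∑_{k=81}^{178} k³ = 253796761 - 10497600 = 243299161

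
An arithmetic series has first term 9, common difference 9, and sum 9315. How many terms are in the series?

Using S = n/2 × [2a + (n-1)d]
9315 = n/2 × [2(9) + (n-1)(9)]
9315 = n/2 × [18 + 9n - 9]
18630 = n × [9 + 9n]
9n² + (9)n - 18630 = 0
Discriminant: Δ = (9)² - 4(9)(-18630) = 81 + 670680 = 670761
√Δ = 819
n = [-(9) + √Δ] / (2·9) = (-9 + 819) / 18 = 810 / 18 = 45
(The negative root is discarded since n must be a positive integer.)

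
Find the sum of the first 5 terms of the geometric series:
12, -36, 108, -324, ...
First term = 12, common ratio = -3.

Sₙ = a(1 - rⁿ) / (1 - r)
S_5 = 12(1 - (-3)^5) / (1 - (-3))
S_5 = 12(1 - (-243)) / (4)
S_5 = 732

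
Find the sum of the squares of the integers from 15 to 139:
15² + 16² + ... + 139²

Use ∑_{k=1}^{n} k² = n(n+1)(2n+1)/6, then subtract the first 14 terms.
∑_{k=1}^{139} k² = 139×140×279/6 = 904890
∑_{k=1}^{14} k² = 14×15×29/6 = 1015
∑_{k=15}^{139} k² = 904890 - 1015 = 903875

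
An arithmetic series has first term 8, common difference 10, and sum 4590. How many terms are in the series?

Using S = n/2 × [2a + (n-1)d]
4590 = n/2 × [2(8) + (n-1)(10)]
4590 = n/2 × [16 + 10n - 10]
9180 = n × [6 + 10n]
10n² + (6)n - 9180 = 0
Discriminant: Δ = (6)² - 4(10)(-9180) = 36 + 367200 = 367236
√Δ = 606
n = [-(6) + √Δ] / (2·10) = (-6 + 606) / 20 = 600 / 20 = 30
(The negative root is discarded since n must be a positive integer.)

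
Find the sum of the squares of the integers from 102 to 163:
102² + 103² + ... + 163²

Use ∑_{k=1}^{n} k² = n(n+1)(2n+1)/6, then subtract the first 101 terms.
∑_{k=1}^{163} k² = 163×164×327/6 = 1456894
∑_{k=1}^{101} k² = 101×102×203/6 = 348551
∑_{k=102}^{163} k² = 1456894 - 348551 = 1108343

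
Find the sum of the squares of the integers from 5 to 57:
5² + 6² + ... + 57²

Use ∑_{k=1}^{n} k² = n(n+1)(2n+1)/6, then subtract the first 4 terms.
∑_{k=1}^{57} k² = 57×58×115/6 = 63365
∑_{k=1}^{4} k² = 4×5×9/6 = 30
∑_{k=5}^{57} k² = 63365 - 30 = 63335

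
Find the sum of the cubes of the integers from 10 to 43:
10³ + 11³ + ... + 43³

Use ∑_{k=1}^{n} k³ = [n(n+1)/2]², then subtract the first 9 terms.
∑_{k=1}^{43} k³ = [43×44/2]² = 946² = 894916
∑_{k=1}^{9} k³ = [9×10/2]² = 45² = 2025
∑_{k=10}^{43} k³ = 894916 - 2025 = 892891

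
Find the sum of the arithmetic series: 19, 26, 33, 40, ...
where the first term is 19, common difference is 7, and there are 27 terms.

Sₙ = n/2 × (first + last)
Last term = a + (n-1)d = 19 + (27-1)×7 = 201
S_27 = 27/2 × (19 + 201)
S_27 = 27/2 × 220 = 2970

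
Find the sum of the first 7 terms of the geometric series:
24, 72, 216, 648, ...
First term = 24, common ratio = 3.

Sₙ = a(1 - rⁿ) / (1 - r)
S_7 = 24(1 - 3^7) / (1 - 3)
S_7 = 24(1 - 2187) / (-2)
S_7 = 26232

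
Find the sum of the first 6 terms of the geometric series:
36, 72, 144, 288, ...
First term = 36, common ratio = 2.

Sₙ = a(1 - rⁿ) / (1 - r)
S_6 = 36(1 - 2^6) / (1 - 2)
S_6 = 36(1 - 64) / (-1)
S_6 = 2268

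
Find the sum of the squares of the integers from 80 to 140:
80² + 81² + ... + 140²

Use ∑_{k=1}^{n} k² = n(n+1)(2n+1)/6, then subtract the first 79 terms.
∑_{k=1}^{140} k² = 140×141×281/6 = 924490
∑_{k=1}^{79} k² = 79×80×159/6 = 167480
∑_{k=80}^{140} k² = 924490 - 167480 = 757010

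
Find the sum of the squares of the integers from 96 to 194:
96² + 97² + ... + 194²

Use ∑_{k=1}^{n} k² = n(n+1)(2n+1)/6, then subtract the first 95 terms.
∑_{k=1}^{194} k² = 194×195×389/6 = 2452645
∑_{k=1}^{95} k² = 95×96×191/6 = 290320
∑_{k=96}^{194} k² = 2452645 - 290320 = 2162325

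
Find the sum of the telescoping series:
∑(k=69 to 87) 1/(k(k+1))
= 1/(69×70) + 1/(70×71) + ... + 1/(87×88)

Partial fractions: 1/(k(k+1)) = 1/k - 1/(k+1)
The series telescopes:
= (1/69 - 1/70) + (1/70 - 1/71) + ... + (1/87 - 1/88)
= 1/69 - 1/88
= 19/6072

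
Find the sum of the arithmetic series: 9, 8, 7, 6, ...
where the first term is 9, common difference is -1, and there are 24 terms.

Sₙ = n/2 × (first + last)
Last term = a + (n-1)d = 9 + (24-1)×(-1) = -14
S_24 = 24/2 × (9 + (-14))
S_24 = 24/2 × (-5) = -60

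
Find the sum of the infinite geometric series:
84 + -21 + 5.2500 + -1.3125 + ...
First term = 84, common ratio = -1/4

For |r| < 1, S = a / (1 - r)
S = 84 / (1 - (-1/4))
S = 84 / (5/4)
S = 336/5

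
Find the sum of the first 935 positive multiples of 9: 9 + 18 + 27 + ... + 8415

Factor out 9: = 9(1 + 2 + ... + 935) = 9 × n(n+1)/2
= 9 × 935×936/2
= 9 × 437580
= 3938220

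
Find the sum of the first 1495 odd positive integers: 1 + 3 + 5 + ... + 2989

Sum of first n odd numbers = n²
= 1495²
= 2235025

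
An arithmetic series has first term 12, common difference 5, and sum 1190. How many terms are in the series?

Using S = n/2 × [2a + (n-1)d]
1190 = n/2 × [2(12) + (n-1)(5)]
1190 = n/2 × [24 + 5n - 5]
2380 = n × [19 + 5n]
5n² + (19)n - 2380 = 0
Discriminant: Δ = (19)² - 4(5)(-2380) = 361 + 47600 = 47961
√Δ = 219
n = [-(19) + √Δ] / (2·5) = (-19 + 219) / 10 = 200 / 10 = 20
(The negative root is discarded since n must be a positive integer.)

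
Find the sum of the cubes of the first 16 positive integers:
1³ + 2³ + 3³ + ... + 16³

Formula: ∑k³ = [n(n+1)/2]²
= [16×17/2]²
= 136²
= 18496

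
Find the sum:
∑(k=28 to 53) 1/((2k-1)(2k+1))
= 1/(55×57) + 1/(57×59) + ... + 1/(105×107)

Partial fractions: 1/((2k-1)(2k+1)) = (1/2)[1/(2k-1) - 1/(2k+1)]
The series telescopes:
= (1/2)[1/55 - 1/107]
= 26/5885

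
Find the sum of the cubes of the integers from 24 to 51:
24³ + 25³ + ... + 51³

Use ∑_{k=1}^{n} k³ = [n(n+1)/2]², then subtract the first 23 terms.
∑_{k=1}^{51} k³ = [51×52/2]² = 1326² = 1758276
∑_{k=1}^{23} k³ = [23×24/2]² = 276² = 76176
∑_{k=24}^{51} k³ = 1758276 - 76176 = 1682100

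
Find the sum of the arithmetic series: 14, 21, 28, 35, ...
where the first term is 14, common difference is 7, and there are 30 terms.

Sₙ = n/2 × (first + last)
Last term = a + (n-1)d = 14 + (30-1)×7 = 217
S_30 = 30/2 × (14 + 217)
S_30 = 30/2 × 231 = 3465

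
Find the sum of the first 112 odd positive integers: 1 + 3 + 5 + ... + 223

Sum of first n odd numbers = n²
= 112²
= 12544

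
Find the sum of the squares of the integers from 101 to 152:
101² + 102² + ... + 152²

Use ∑_{k=1}^{n} k² = n(n+1)(2n+1)/6, then subtract the first 100 terms.
∑_{k=1}^{152} k² = 152×153×305/6 = 1182180
∑_{k=1}^{100} k² = 100×101×201/6 = 338350
∑_{k=101}^{152} k² = 1182180 - 338350 = 843830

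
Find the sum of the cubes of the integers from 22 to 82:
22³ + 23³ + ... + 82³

Use ∑_{k=1}^{n} k³ = [n(n+1)/2]², then subtract the first 21 terms.
∑_{k=1}^{82} k³ = [82×83/2]² = 3403² = 11580409
∑_{k=1}^{21} k³ = [21×22/2]² = 231² = 53361
∑_{k=22}^{82} k³ = 11580409 - 53361 = 11527048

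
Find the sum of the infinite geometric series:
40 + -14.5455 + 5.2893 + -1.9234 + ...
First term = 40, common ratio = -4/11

For |r| < 1, S = a / (1 - r)
S = 40 / (1 - (-4/11))
S = 40 / (15/11)
S = 88/3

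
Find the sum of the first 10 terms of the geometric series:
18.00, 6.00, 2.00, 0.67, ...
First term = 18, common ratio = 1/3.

Sₙ = a(1 - rⁿ) / (1 - r)
S_10 = 18(1 - (1/3)^10) / (1 - (1/3))
S_10 = 18(1 - (1/59049)) / (2/3)
S_10 = 59048/2187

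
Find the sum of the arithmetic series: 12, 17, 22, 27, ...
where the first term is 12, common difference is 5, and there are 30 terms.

Sₙ = n/2 × (first + last)
Last term = a + (n-1)d = 12 + (30-1)×5 = 157
S_30 = 30/2 × (12 + 157)
S_30 = 30/2 × 169 = 2535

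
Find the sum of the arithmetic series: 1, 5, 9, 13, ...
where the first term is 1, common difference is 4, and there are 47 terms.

Sₙ = n/2 × (first + last)
Last term = a + (n-1)d = 1 + (47-1)×4 = 185
S_47 = 47/2 × (1 + 185)
S_47 = 47/2 × 186 = 4371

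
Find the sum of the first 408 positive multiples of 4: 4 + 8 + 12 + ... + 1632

Factor out 4: = 4(1 + 2 + ... + 408) = 4 × n(n+1)/2
= 4 × 408×409/2
= 4 × 83436
= 333744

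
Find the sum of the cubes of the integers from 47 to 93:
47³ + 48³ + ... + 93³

Use ∑_{k=1}^{n} k³ = [n(n+1)/2]², then subtract the first 46 terms.
∑_{k=1}^{93} k³ = [93×94/2]² = 4371² = 19105641
∑_{k=1}^{46} k³ = [46×47/2]² = 1081² = 1168561
∑_{k=47}^{93} k³ = 19105641 - 1168561 = 17937080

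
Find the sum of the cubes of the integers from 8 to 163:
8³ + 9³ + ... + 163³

Use ∑_{k=1}^{n} k³ = [n(n+1)/2]², then subtract the first 7 terms.
∑_{k=1}^{163} k³ = [163×164/2]² = 13366² = 178649956
∑_{k=1}^{7} k³ = [7×8/2]² = 28² = 784
∑_{k=8}^{163} k³ = 178649956 - 784 = 178649172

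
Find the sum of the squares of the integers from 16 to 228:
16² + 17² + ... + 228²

Use ∑_{k=1}^{n} k² = n(n+1)(2n+1)/6, then subtract the first 15 terms.
∑_{k=1}^{228} k² = 228×229×457/6 = 3976814
∑_{k=1}^{15} k² = 15×16×31/6 = 1240
∑_{k=16}^{228} k² = 3976814 - 1240 = 3975574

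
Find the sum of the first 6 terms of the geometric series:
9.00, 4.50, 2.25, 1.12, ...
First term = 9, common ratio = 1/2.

Sₙ = a(1 - rⁿ) / (1 - r)
S_6 = 9(1 - (1/2)^6) / (1 - (1/2))
S_6 = 9(1 - (1/64)) / (1/2)
S_6 = 567/32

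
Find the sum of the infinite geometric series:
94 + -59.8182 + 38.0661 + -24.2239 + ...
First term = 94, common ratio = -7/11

For |r| < 1, S = a / (1 - r)
S = 94 / (1 - (-7/11))
S = 94 / (18/11)
S = 517/9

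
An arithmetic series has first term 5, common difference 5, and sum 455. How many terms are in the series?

Using S = n/2 × [2a + (n-1)d]
455 = n/2 × [2(5) + (n-1)(5)]
455 = n/2 × [10 + 5n - 5]
910 = n × [5 + 5n]
5n² + (5)n - 910 = 0
Discriminant: Δ = (5)² - 4(5)(-910) = 25 + 18200 = 18225
√Δ = 135
n = [-(5) + √Δ] / (2·5) = (-5 + 135) / 10 = 130 / 10 = 13
(The negative root is discarded since n must be a positive integer.)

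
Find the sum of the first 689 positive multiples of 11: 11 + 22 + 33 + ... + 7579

Factor out 11: = 11(1 + 2 + ... + 689) = 11 × n(n+1)/2
= 11 × 689×690/2
= 11 × 237705
= 2614755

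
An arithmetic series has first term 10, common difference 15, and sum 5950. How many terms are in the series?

Using S = n/2 × [2a + (n-1)d]
5950 = n/2 × [2(10) + (n-1)(15)]
5950 = n/2 × [20 + 15n - 15]
11900 = n × [5 + 15n]
15n² + (5)n - 11900 = 0
Discriminant: Δ = (5)² - 4(15)(-11900) = 25 + 714000 = 714025
√Δ = 845
n = [-(5) + √Δ] / (2·15) = (-5 + 845) / 30 = 840 / 30 = 28
(The negative root is discarded since n must be a positive integer.)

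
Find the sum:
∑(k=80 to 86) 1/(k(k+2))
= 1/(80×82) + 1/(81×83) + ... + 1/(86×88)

Partial fractions: 1/(k(k+2)) = (1/2)[1/k - 1/(k+2)]
Telescoping leaves the first two and last two terms:
= (1/2)[1/80 + 1/81 - 1/87 - 1/88]
= 4109/4134240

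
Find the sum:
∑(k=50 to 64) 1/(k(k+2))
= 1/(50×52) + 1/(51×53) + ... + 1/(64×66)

Partial fractions: 1/(k(k+2)) = (1/2)[1/k - 1/(k+2)]
Telescoping leaves the first two and last two terms:
= (1/2)[1/50 + 1/51 - 1/65 - 1/66]
= 827/182325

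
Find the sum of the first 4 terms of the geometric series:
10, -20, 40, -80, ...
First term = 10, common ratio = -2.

Sₙ = a(1 - rⁿ) / (1 - r)
S_4 = 10(1 - (-2)^4) / (1 - (-2))
S_4 = 10(1 - 16) / (3)
S_4 = -50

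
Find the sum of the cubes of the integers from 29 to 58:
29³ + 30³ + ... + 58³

Use ∑_{k=1}^{n} k³ = [n(n+1)/2]², then subtract the first 28 terms.
∑_{k=1}^{58} k³ = [58×59/2]² = 1711² = 2927521
∑_{k=1}^{28} k³ = [28×29/2]² = 406² = 164836
∑_{k=29}^{58} k³ = 2927521 - 164836 = 2762685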